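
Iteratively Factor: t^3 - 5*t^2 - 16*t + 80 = (t + 4)*(t^2 - 9*t + 20) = (t - 5)*(t + 4)*(t - 4)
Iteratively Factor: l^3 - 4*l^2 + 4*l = (l - 2)*(l^2 - 2*l) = l*(l - 2)*(l - 2)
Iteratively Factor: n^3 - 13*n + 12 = (n + 4)*(n^2 - 4*n + 3) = (n - 1)*(n + 4)*(n - 3)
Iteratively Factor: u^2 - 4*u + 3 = (u - 1)*(u - 3)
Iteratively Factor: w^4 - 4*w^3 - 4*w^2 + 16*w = (w - 2)*(w^3 - 2*w^2 - 8*w) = w*(w - 2)*(w^2 - 2*w - 8) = w*(w - 4)*(w - 2)*(w + 2)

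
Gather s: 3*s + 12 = 3*s + 12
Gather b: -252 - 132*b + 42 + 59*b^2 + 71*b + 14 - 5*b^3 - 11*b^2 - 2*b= -5*b^3 + 48*b^2 - 63*b - 196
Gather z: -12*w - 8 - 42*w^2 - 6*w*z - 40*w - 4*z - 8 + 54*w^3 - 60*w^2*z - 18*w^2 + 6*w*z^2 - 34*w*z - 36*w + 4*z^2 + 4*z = 54*w^3 - 60*w^2 - 88*w + z^2*(6*w + 4) + z*(-60*w^2 - 40*w) - 16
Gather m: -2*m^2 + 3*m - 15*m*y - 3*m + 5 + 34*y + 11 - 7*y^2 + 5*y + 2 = -2*m^2 - 15*m*y - 7*y^2 + 39*y + 18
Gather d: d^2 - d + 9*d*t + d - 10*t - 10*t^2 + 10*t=d^2 + 9*d*t - 10*t^2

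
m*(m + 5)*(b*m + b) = b*m^3 + 6*b*m^2 + 5*b*m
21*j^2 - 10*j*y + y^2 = (-7*j + y)*(-3*j + y)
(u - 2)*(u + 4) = u^2 + 2*u - 8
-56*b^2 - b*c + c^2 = (-8*b + c)*(7*b + c)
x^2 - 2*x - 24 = (x - 6)*(x + 4)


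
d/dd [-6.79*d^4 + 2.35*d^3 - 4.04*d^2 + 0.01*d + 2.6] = -27.16*d^3 + 7.05*d^2 - 8.08*d + 0.01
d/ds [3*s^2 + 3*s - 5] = 6*s + 3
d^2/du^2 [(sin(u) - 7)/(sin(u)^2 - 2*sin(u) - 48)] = (sin(u)^5 - 26*sin(u)^4 + 328*sin(u)^3 - 1426*sin(u)^2 + 2604*sin(u) + 920)/(-sin(u)^2 + 2*sin(u) + 48)^3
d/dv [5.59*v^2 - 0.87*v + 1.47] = 11.18*v - 0.87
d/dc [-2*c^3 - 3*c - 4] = -6*c^2 - 3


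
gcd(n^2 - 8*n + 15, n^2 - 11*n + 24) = n - 3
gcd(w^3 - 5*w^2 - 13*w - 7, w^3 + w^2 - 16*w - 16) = w + 1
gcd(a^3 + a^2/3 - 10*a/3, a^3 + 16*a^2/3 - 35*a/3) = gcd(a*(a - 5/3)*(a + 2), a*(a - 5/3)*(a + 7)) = a^2 - 5*a/3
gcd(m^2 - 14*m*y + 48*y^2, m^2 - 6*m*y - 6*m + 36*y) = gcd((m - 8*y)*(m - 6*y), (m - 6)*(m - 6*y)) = -m + 6*y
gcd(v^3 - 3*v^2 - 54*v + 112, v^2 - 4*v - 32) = v - 8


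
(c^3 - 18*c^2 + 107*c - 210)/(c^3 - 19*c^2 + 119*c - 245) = (c - 6)/(c - 7)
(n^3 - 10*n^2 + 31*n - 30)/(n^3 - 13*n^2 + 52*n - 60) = (n - 3)/(n - 6)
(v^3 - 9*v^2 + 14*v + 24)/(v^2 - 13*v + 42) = (v^2 - 3*v - 4)/(v - 7)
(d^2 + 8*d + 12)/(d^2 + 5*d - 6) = (d + 2)/(d - 1)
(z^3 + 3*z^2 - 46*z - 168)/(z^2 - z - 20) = (z^2 - z - 42)/(z - 5)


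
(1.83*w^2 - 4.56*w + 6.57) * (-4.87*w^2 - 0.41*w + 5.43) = -8.9121*w^4 + 21.4569*w^3 - 20.1894*w^2 - 27.4545*w + 35.6751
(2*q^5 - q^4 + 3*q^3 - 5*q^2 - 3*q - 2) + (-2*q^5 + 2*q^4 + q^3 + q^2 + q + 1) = q^4 + 4*q^3 - 4*q^2 - 2*q - 1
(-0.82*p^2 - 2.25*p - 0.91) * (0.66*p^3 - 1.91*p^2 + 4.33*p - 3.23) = -0.5412*p^5 + 0.0811999999999997*p^4 + 0.1463*p^3 - 5.3558*p^2 + 3.3272*p + 2.9393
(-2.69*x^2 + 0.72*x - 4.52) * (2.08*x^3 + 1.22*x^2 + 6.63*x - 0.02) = -5.5952*x^5 - 1.7842*x^4 - 26.3579*x^3 - 0.686999999999999*x^2 - 29.982*x + 0.0904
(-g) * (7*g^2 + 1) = -7*g^3 - g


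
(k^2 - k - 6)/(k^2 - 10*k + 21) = (k + 2)/(k - 7)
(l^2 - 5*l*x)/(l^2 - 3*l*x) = (l - 5*x)/(l - 3*x)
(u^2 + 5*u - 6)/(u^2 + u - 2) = (u + 6)/(u + 2)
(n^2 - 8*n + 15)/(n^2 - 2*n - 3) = (n - 5)/(n + 1)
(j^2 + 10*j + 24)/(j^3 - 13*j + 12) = (j + 6)/(j^2 - 4*j + 3)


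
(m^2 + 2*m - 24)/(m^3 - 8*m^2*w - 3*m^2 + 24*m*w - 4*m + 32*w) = (-m - 6)/(-m^2 + 8*m*w - m + 8*w)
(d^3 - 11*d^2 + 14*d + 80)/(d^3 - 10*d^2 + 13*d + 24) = (d^2 - 3*d - 10)/(d^2 - 2*d - 3)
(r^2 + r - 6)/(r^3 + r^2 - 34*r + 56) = (r + 3)/(r^2 + 3*r - 28)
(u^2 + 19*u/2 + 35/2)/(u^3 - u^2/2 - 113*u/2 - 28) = (2*u + 5)/(2*u^2 - 15*u - 8)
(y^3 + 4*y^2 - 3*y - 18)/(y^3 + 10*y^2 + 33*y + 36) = (y - 2)/(y + 4)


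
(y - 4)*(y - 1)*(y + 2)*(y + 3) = y^4 - 15*y^2 - 10*y + 24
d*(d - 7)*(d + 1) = d^3 - 6*d^2 - 7*d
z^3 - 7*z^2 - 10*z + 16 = (z - 8)*(z - 1)*(z + 2)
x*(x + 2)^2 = x^3 + 4*x^2 + 4*x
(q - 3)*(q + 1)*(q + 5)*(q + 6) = q^4 + 9*q^3 + 5*q^2 - 93*q - 90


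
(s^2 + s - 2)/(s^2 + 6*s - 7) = (s + 2)/(s + 7)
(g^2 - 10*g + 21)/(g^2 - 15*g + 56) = (g - 3)/(g - 8)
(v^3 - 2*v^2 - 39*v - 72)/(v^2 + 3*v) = v - 5 - 24/v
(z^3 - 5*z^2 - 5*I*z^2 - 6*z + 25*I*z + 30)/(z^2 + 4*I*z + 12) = (z^2 - z*(5 + 3*I) + 15*I)/(z + 6*I)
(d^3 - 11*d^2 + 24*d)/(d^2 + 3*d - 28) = d*(d^2 - 11*d + 24)/(d^2 + 3*d - 28)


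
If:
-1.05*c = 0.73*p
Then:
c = -0.695238095238095*p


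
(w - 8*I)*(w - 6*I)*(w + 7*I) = w^3 - 7*I*w^2 + 50*w - 336*I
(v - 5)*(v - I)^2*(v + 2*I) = v^4 - 5*v^3 + 3*v^2 - 15*v - 2*I*v + 10*I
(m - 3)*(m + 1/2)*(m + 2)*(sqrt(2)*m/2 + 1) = sqrt(2)*m^4/2 - sqrt(2)*m^3/4 + m^3 - 13*sqrt(2)*m^2/4 - m^2/2 - 13*m/2 - 3*sqrt(2)*m/2 - 3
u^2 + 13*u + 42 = (u + 6)*(u + 7)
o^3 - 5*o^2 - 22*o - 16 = (o - 8)*(o + 1)*(o + 2)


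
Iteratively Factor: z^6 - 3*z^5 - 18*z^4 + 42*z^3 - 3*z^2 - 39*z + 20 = (z + 4)*(z^5 - 7*z^4 + 10*z^3 + 2*z^2 - 11*z + 5) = (z - 1)*(z + 4)*(z^4 - 6*z^3 + 4*z^2 + 6*z - 5) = (z - 1)^2*(z + 4)*(z^3 - 5*z^2 - z + 5) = (z - 5)*(z - 1)^2*(z + 4)*(z^2 - 1) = (z - 5)*(z - 1)^3*(z + 4)*(z + 1)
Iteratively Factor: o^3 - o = (o)*(o^2 - 1) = o*(o + 1)*(o - 1)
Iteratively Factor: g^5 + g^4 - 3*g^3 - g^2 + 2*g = (g - 1)*(g^4 + 2*g^3 - g^2 - 2*g) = (g - 1)^2*(g^3 + 3*g^2 + 2*g) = (g - 1)^2*(g + 2)*(g^2 + g) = (g - 1)^2*(g + 1)*(g + 2)*(g)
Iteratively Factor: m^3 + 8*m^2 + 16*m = (m)*(m^2 + 8*m + 16) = m*(m + 4)*(m + 4)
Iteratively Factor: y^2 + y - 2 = (y - 1)*(y + 2)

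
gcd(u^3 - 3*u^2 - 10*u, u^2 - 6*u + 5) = u - 5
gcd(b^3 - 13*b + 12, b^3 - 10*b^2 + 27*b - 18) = b^2 - 4*b + 3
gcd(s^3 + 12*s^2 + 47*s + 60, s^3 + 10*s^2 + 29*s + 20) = s^2 + 9*s + 20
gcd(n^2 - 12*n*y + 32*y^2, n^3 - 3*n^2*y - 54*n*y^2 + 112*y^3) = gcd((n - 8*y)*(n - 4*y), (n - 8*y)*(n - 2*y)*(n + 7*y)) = -n + 8*y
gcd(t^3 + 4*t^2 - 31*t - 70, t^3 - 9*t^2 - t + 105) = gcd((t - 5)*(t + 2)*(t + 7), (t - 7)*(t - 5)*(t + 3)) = t - 5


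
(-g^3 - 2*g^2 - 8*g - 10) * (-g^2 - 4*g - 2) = g^5 + 6*g^4 + 18*g^3 + 46*g^2 + 56*g + 20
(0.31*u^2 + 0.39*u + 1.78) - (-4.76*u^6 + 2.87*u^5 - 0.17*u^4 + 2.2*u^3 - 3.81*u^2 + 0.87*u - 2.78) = 4.76*u^6 - 2.87*u^5 + 0.17*u^4 - 2.2*u^3 + 4.12*u^2 - 0.48*u + 4.56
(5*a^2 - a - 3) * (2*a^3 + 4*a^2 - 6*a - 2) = 10*a^5 + 18*a^4 - 40*a^3 - 16*a^2 + 20*a + 6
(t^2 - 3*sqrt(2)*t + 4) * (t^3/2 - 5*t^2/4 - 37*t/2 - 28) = t^5/2 - 3*sqrt(2)*t^4/2 - 5*t^4/4 - 33*t^3/2 + 15*sqrt(2)*t^3/4 - 33*t^2 + 111*sqrt(2)*t^2/2 - 74*t + 84*sqrt(2)*t - 112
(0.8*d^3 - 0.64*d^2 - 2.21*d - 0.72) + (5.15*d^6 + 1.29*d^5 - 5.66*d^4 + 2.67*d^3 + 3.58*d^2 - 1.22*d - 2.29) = 5.15*d^6 + 1.29*d^5 - 5.66*d^4 + 3.47*d^3 + 2.94*d^2 - 3.43*d - 3.01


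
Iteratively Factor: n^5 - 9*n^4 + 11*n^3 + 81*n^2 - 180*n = (n + 3)*(n^4 - 12*n^3 + 47*n^2 - 60*n) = n*(n + 3)*(n^3 - 12*n^2 + 47*n - 60) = n*(n - 5)*(n + 3)*(n^2 - 7*n + 12) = n*(n - 5)*(n - 4)*(n + 3)*(n - 3)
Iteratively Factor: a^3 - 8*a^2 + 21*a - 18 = (a - 3)*(a^2 - 5*a + 6) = (a - 3)*(a - 2)*(a - 3)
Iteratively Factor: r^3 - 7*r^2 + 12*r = (r - 3)*(r^2 - 4*r) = r*(r - 3)*(r - 4)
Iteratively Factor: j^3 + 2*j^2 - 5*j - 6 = (j - 2)*(j^2 + 4*j + 3) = (j - 2)*(j + 3)*(j + 1)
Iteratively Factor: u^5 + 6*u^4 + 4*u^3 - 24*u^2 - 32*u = (u + 2)*(u^4 + 4*u^3 - 4*u^2 - 16*u) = u*(u + 2)*(u^3 + 4*u^2 - 4*u - 16) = u*(u + 2)^2*(u^2 + 2*u - 8) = u*(u - 2)*(u + 2)^2*(u + 4)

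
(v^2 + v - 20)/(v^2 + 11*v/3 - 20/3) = 3*(v - 4)/(3*v - 4)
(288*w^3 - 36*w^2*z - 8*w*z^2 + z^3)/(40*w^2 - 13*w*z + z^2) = (-36*w^2 + z^2)/(-5*w + z)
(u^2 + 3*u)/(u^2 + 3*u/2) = 2*(u + 3)/(2*u + 3)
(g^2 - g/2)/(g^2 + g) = (g - 1/2)/(g + 1)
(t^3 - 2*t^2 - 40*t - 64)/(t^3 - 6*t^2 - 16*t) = (t + 4)/t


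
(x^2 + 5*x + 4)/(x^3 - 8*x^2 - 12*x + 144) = (x + 1)/(x^2 - 12*x + 36)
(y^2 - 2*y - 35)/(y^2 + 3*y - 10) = (y - 7)/(y - 2)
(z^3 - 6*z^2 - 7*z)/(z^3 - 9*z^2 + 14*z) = (z + 1)/(z - 2)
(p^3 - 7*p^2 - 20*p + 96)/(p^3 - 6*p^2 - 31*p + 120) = (p + 4)/(p + 5)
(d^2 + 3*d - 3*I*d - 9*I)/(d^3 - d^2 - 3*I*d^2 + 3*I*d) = (d + 3)/(d*(d - 1))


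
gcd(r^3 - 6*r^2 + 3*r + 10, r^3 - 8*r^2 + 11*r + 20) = r^2 - 4*r - 5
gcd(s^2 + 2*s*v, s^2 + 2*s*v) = s^2 + 2*s*v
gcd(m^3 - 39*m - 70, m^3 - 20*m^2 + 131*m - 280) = m - 7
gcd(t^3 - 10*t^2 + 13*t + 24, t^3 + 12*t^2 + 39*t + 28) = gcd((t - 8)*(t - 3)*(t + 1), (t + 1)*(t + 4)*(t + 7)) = t + 1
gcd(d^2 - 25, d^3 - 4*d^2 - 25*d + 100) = d^2 - 25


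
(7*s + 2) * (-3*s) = -21*s^2 - 6*s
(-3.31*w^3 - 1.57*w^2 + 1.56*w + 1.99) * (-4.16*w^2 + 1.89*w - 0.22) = 13.7696*w^5 + 0.275300000000001*w^4 - 8.7287*w^3 - 4.9846*w^2 + 3.4179*w - 0.4378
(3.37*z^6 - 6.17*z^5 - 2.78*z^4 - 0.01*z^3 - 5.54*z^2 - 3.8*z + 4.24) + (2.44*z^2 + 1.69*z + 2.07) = 3.37*z^6 - 6.17*z^5 - 2.78*z^4 - 0.01*z^3 - 3.1*z^2 - 2.11*z + 6.31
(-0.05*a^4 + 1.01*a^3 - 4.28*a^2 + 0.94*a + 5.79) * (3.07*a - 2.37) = -0.1535*a^5 + 3.2192*a^4 - 15.5333*a^3 + 13.0294*a^2 + 15.5475*a - 13.7223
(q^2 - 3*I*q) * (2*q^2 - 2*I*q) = 2*q^4 - 8*I*q^3 - 6*q^2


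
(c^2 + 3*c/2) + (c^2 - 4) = 2*c^2 + 3*c/2 - 4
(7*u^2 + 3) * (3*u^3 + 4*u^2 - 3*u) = 21*u^5 + 28*u^4 - 12*u^3 + 12*u^2 - 9*u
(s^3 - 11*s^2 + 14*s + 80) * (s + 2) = s^4 - 9*s^3 - 8*s^2 + 108*s + 160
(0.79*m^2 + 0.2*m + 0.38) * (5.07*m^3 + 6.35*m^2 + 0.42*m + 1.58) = 4.0053*m^5 + 6.0305*m^4 + 3.5284*m^3 + 3.7452*m^2 + 0.4756*m + 0.6004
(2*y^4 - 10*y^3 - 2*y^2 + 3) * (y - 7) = 2*y^5 - 24*y^4 + 68*y^3 + 14*y^2 + 3*y - 21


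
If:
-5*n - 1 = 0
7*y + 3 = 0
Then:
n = -1/5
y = -3/7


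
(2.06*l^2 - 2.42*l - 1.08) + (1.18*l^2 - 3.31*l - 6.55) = 3.24*l^2 - 5.73*l - 7.63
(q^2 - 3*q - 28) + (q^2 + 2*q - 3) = 2*q^2 - q - 31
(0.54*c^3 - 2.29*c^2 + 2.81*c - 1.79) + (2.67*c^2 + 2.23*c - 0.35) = 0.54*c^3 + 0.38*c^2 + 5.04*c - 2.14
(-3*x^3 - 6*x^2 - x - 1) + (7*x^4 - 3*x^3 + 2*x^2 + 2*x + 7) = 7*x^4 - 6*x^3 - 4*x^2 + x + 6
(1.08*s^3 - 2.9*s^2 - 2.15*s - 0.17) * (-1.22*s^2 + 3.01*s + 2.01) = -1.3176*s^5 + 6.7888*s^4 - 3.9352*s^3 - 12.0931*s^2 - 4.8332*s - 0.3417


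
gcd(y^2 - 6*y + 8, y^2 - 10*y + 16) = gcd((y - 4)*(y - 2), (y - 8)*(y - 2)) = y - 2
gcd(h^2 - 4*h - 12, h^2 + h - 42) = h - 6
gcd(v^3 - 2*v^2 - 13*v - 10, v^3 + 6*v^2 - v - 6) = v + 1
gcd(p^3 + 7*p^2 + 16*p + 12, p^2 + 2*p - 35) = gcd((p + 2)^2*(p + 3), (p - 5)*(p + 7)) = 1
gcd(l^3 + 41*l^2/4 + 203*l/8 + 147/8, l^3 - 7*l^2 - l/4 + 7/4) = 1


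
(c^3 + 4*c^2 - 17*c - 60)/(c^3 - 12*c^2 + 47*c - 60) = (c^2 + 8*c + 15)/(c^2 - 8*c + 15)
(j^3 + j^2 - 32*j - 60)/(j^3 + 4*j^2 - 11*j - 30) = (j - 6)/(j - 3)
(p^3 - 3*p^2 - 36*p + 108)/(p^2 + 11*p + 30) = (p^2 - 9*p + 18)/(p + 5)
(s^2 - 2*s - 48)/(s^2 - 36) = (s - 8)/(s - 6)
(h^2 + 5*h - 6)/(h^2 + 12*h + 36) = (h - 1)/(h + 6)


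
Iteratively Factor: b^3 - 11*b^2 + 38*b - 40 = (b - 4)*(b^2 - 7*b + 10) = (b - 5)*(b - 4)*(b - 2)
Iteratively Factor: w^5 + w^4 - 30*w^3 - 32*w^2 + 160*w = (w + 4)*(w^4 - 3*w^3 - 18*w^2 + 40*w) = w*(w + 4)*(w^3 - 3*w^2 - 18*w + 40) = w*(w - 5)*(w + 4)*(w^2 + 2*w - 8) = w*(w - 5)*(w - 2)*(w + 4)*(w + 4)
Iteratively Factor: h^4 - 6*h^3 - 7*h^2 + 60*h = (h - 5)*(h^3 - h^2 - 12*h) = (h - 5)*(h + 3)*(h^2 - 4*h) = h*(h - 5)*(h + 3)*(h - 4)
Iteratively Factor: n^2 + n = (n)*(n + 1)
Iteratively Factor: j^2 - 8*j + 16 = (j - 4)*(j - 4)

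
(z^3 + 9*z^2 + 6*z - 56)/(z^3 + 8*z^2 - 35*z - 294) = (z^2 + 2*z - 8)/(z^2 + z - 42)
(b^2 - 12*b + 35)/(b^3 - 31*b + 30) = (b - 7)/(b^2 + 5*b - 6)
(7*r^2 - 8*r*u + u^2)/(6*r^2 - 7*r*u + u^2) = (7*r - u)/(6*r - u)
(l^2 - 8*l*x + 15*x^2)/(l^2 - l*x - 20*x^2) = (l - 3*x)/(l + 4*x)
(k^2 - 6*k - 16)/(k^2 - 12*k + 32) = (k + 2)/(k - 4)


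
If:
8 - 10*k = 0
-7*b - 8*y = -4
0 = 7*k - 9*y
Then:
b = -44/315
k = 4/5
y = 28/45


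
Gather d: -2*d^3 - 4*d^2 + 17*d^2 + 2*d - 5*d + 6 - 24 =-2*d^3 + 13*d^2 - 3*d - 18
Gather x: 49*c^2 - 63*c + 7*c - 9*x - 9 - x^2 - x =49*c^2 - 56*c - x^2 - 10*x - 9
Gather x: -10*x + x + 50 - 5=45 - 9*x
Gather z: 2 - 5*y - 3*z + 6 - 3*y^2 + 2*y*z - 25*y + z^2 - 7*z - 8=-3*y^2 - 30*y + z^2 + z*(2*y - 10)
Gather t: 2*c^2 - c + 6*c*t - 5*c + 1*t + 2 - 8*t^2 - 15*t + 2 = 2*c^2 - 6*c - 8*t^2 + t*(6*c - 14) + 4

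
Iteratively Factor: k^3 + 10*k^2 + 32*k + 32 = (k + 4)*(k^2 + 6*k + 8) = (k + 2)*(k + 4)*(k + 4)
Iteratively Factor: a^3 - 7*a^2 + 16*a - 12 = (a - 2)*(a^2 - 5*a + 6) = (a - 3)*(a - 2)*(a - 2)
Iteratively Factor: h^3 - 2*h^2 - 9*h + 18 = (h - 3)*(h^2 + h - 6) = (h - 3)*(h + 3)*(h - 2)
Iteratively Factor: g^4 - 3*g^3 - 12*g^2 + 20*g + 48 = (g + 2)*(g^3 - 5*g^2 - 2*g + 24) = (g + 2)^2*(g^2 - 7*g + 12) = (g - 3)*(g + 2)^2*(g - 4)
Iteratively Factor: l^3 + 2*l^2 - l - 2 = (l - 1)*(l^2 + 3*l + 2) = (l - 1)*(l + 1)*(l + 2)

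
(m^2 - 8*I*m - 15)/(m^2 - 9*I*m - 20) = (m - 3*I)/(m - 4*I)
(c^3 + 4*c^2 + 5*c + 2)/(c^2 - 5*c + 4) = (c^3 + 4*c^2 + 5*c + 2)/(c^2 - 5*c + 4)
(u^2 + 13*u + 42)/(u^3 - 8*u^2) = (u^2 + 13*u + 42)/(u^2*(u - 8))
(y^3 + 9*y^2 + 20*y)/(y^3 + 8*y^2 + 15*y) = (y + 4)/(y + 3)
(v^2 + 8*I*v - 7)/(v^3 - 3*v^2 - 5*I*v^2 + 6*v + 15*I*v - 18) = (v + 7*I)/(v^2 + v*(-3 - 6*I) + 18*I)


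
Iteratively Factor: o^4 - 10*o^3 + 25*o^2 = (o - 5)*(o^3 - 5*o^2) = o*(o - 5)*(o^2 - 5*o) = o*(o - 5)^2*(o)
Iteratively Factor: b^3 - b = (b)*(b^2 - 1) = b*(b + 1)*(b - 1)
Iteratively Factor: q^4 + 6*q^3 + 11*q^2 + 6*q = (q + 1)*(q^3 + 5*q^2 + 6*q) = q*(q + 1)*(q^2 + 5*q + 6) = q*(q + 1)*(q + 2)*(q + 3)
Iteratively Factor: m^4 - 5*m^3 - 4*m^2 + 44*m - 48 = (m - 2)*(m^3 - 3*m^2 - 10*m + 24) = (m - 2)*(m + 3)*(m^2 - 6*m + 8) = (m - 4)*(m - 2)*(m + 3)*(m - 2)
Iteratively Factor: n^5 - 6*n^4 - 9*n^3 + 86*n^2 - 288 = (n + 2)*(n^4 - 8*n^3 + 7*n^2 + 72*n - 144) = (n - 3)*(n + 2)*(n^3 - 5*n^2 - 8*n + 48) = (n - 3)*(n + 2)*(n + 3)*(n^2 - 8*n + 16) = (n - 4)*(n - 3)*(n + 2)*(n + 3)*(n - 4)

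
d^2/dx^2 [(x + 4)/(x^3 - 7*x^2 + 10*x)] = 2*(3*x^5 + 3*x^4 - 185*x^3 + 708*x^2 - 840*x + 400)/(x^3*(x^6 - 21*x^5 + 177*x^4 - 763*x^3 + 1770*x^2 - 2100*x + 1000))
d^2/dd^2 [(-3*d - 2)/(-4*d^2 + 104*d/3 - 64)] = 3*(9*(8 - 3*d)*(3*d^2 - 26*d + 48) + 4*(3*d - 13)^2*(3*d + 2))/(2*(3*d^2 - 26*d + 48)^3)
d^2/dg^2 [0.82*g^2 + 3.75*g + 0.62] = 1.64000000000000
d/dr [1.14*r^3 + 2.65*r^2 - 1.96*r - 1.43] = 3.42*r^2 + 5.3*r - 1.96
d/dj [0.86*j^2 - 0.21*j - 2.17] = 1.72*j - 0.21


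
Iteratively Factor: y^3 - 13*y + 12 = (y - 3)*(y^2 + 3*y - 4) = (y - 3)*(y + 4)*(y - 1)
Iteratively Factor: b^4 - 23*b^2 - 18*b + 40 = (b - 5)*(b^3 + 5*b^2 + 2*b - 8) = (b - 5)*(b + 4)*(b^2 + b - 2) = (b - 5)*(b - 1)*(b + 4)*(b + 2)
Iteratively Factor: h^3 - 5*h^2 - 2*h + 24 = (h + 2)*(h^2 - 7*h + 12) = (h - 4)*(h + 2)*(h - 3)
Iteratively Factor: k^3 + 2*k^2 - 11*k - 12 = (k + 4)*(k^2 - 2*k - 3) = (k + 1)*(k + 4)*(k - 3)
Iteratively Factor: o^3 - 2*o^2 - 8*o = (o + 2)*(o^2 - 4*o) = (o - 4)*(o + 2)*(o)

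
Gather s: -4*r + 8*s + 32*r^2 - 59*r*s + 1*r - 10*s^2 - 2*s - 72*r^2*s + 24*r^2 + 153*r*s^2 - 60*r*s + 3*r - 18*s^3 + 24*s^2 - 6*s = 56*r^2 - 18*s^3 + s^2*(153*r + 14) + s*(-72*r^2 - 119*r)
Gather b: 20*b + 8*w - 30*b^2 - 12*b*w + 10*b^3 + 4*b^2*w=10*b^3 + b^2*(4*w - 30) + b*(20 - 12*w) + 8*w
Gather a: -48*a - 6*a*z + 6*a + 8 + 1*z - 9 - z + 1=a*(-6*z - 42)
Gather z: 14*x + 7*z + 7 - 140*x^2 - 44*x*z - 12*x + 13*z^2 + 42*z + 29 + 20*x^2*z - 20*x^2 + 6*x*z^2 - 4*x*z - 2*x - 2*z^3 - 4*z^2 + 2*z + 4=-160*x^2 - 2*z^3 + z^2*(6*x + 9) + z*(20*x^2 - 48*x + 51) + 40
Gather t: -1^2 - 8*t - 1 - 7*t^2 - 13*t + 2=-7*t^2 - 21*t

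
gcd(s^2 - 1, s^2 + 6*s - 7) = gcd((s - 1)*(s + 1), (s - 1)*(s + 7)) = s - 1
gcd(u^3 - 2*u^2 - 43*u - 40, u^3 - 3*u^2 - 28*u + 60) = u + 5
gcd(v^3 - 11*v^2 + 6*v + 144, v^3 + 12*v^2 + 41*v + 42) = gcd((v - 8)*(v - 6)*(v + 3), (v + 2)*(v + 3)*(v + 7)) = v + 3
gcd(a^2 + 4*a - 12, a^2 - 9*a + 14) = a - 2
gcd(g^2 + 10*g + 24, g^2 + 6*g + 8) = g + 4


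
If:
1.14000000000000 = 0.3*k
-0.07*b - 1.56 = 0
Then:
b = -22.29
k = 3.80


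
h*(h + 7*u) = h^2 + 7*h*u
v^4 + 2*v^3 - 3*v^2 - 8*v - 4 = (v - 2)*(v + 1)^2*(v + 2)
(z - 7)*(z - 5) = z^2 - 12*z + 35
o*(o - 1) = o^2 - o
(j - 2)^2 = j^2 - 4*j + 4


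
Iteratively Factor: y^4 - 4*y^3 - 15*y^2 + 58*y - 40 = (y - 1)*(y^3 - 3*y^2 - 18*y + 40) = (y - 2)*(y - 1)*(y^2 - y - 20) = (y - 2)*(y - 1)*(y + 4)*(y - 5)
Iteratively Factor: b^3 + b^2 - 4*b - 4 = (b + 2)*(b^2 - b - 2) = (b - 2)*(b + 2)*(b + 1)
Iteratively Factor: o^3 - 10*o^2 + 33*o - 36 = (o - 3)*(o^2 - 7*o + 12) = (o - 4)*(o - 3)*(o - 3)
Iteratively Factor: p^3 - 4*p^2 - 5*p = (p + 1)*(p^2 - 5*p) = p*(p + 1)*(p - 5)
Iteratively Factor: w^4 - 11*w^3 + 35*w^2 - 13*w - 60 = (w - 5)*(w^3 - 6*w^2 + 5*w + 12) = (w - 5)*(w + 1)*(w^2 - 7*w + 12) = (w - 5)*(w - 4)*(w + 1)*(w - 3)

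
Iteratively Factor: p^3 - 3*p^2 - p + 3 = (p - 1)*(p^2 - 2*p - 3) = (p - 3)*(p - 1)*(p + 1)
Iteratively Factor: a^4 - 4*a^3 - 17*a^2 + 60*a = (a + 4)*(a^3 - 8*a^2 + 15*a) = (a - 5)*(a + 4)*(a^2 - 3*a) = a*(a - 5)*(a + 4)*(a - 3)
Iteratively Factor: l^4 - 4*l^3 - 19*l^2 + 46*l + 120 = (l + 3)*(l^3 - 7*l^2 + 2*l + 40) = (l - 4)*(l + 3)*(l^2 - 3*l - 10) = (l - 4)*(l + 2)*(l + 3)*(l - 5)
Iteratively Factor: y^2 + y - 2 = (y + 2)*(y - 1)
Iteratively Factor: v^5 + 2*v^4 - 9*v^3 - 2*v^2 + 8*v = (v + 4)*(v^4 - 2*v^3 - v^2 + 2*v) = (v - 2)*(v + 4)*(v^3 - v) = v*(v - 2)*(v + 4)*(v^2 - 1) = v*(v - 2)*(v + 1)*(v + 4)*(v - 1)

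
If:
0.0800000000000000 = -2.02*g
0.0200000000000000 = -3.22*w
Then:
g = -0.04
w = -0.01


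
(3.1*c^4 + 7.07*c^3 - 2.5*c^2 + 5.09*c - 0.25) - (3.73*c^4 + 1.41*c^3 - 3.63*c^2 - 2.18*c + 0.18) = -0.63*c^4 + 5.66*c^3 + 1.13*c^2 + 7.27*c - 0.43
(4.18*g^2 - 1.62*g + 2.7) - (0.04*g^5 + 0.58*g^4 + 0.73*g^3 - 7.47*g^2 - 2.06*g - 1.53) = -0.04*g^5 - 0.58*g^4 - 0.73*g^3 + 11.65*g^2 + 0.44*g + 4.23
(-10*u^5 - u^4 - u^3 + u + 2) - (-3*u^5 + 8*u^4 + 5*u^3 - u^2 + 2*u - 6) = -7*u^5 - 9*u^4 - 6*u^3 + u^2 - u + 8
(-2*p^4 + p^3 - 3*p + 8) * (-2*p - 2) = 4*p^5 + 2*p^4 - 2*p^3 + 6*p^2 - 10*p - 16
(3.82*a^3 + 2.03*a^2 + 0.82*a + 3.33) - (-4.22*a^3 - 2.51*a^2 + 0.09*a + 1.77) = 8.04*a^3 + 4.54*a^2 + 0.73*a + 1.56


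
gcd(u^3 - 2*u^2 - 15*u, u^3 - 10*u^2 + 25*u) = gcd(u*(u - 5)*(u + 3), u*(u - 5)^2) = u^2 - 5*u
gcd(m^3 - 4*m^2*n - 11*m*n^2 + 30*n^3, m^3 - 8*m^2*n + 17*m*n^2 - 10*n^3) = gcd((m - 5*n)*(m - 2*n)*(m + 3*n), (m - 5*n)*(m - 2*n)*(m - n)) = m^2 - 7*m*n + 10*n^2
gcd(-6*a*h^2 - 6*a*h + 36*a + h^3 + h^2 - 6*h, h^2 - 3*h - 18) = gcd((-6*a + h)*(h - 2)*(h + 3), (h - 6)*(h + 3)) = h + 3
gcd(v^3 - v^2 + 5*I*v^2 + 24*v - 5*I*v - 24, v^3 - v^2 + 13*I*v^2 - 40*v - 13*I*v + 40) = v^2 + v*(-1 + 8*I) - 8*I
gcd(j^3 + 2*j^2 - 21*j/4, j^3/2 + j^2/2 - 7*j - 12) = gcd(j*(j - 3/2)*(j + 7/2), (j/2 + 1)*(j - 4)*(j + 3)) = 1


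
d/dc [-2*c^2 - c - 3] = -4*c - 1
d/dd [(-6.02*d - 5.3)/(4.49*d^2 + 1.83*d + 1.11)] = (27.0298*d^2 + 47.594*d + 3.0168)/(20.1601*d^4 + 16.4334*d^3 + 13.3167*d^2 + 4.0626*d + 1.2321)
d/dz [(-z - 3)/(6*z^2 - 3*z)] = (2*z^2 + 12*z - 3)/(3*z^2*(4*z^2 - 4*z + 1))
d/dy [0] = 0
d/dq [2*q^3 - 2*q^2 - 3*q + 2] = 6*q^2 - 4*q - 3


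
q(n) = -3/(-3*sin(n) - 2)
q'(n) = -9*cos(n)/(-3*sin(n) - 2)^2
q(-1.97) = -3.93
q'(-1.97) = 5.99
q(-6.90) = 11.33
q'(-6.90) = -104.80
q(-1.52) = -3.01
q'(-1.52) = -0.46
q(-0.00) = 1.50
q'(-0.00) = -2.25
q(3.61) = 4.65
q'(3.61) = 19.27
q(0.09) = 1.32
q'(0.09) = -1.74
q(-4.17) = 0.66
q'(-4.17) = 0.22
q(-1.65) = -3.03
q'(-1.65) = 0.73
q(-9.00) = 3.93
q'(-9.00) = 14.06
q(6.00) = 2.58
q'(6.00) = -6.40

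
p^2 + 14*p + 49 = (p + 7)^2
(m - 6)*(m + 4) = m^2 - 2*m - 24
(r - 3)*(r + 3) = r^2 - 9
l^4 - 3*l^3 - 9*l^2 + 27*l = l*(l - 3)^2*(l + 3)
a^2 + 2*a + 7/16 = (a + 1/4)*(a + 7/4)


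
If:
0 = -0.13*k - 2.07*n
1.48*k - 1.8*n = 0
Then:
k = 0.00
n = 0.00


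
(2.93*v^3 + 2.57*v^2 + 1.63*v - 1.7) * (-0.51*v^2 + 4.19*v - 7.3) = -1.4943*v^5 + 10.966*v^4 - 11.452*v^3 - 11.0643*v^2 - 19.022*v + 12.41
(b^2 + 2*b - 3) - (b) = b^2 + b - 3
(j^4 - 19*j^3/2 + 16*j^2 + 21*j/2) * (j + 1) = j^5 - 17*j^4/2 + 13*j^3/2 + 53*j^2/2 + 21*j/2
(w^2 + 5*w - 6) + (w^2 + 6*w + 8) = 2*w^2 + 11*w + 2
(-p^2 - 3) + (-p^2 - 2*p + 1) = -2*p^2 - 2*p - 2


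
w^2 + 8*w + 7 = (w + 1)*(w + 7)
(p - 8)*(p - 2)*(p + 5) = p^3 - 5*p^2 - 34*p + 80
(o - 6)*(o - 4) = o^2 - 10*o + 24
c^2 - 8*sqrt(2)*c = c*(c - 8*sqrt(2))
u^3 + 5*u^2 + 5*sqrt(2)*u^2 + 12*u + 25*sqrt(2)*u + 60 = (u + 5)*(u + 2*sqrt(2))*(u + 3*sqrt(2))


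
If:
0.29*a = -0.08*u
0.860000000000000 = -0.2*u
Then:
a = 1.19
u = -4.30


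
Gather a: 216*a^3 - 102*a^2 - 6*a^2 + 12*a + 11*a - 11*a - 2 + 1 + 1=216*a^3 - 108*a^2 + 12*a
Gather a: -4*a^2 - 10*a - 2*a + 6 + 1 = -4*a^2 - 12*a + 7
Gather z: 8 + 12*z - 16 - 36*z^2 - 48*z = -36*z^2 - 36*z - 8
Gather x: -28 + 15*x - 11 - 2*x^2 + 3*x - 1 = -2*x^2 + 18*x - 40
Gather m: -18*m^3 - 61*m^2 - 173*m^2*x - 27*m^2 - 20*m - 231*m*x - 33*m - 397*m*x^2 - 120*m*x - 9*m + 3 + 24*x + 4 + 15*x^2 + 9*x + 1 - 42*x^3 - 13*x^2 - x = -18*m^3 + m^2*(-173*x - 88) + m*(-397*x^2 - 351*x - 62) - 42*x^3 + 2*x^2 + 32*x + 8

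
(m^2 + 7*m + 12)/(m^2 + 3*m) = (m + 4)/m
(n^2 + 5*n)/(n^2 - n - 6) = n*(n + 5)/(n^2 - n - 6)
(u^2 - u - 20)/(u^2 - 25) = (u + 4)/(u + 5)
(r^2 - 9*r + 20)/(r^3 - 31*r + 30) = (r - 4)/(r^2 + 5*r - 6)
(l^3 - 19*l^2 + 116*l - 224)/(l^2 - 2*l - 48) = (l^2 - 11*l + 28)/(l + 6)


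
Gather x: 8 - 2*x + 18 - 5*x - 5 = 21 - 7*x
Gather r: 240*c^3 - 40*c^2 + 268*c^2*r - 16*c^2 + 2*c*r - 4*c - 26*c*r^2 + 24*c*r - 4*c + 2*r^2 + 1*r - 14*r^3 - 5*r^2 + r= 240*c^3 - 56*c^2 - 8*c - 14*r^3 + r^2*(-26*c - 3) + r*(268*c^2 + 26*c + 2)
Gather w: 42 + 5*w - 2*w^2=-2*w^2 + 5*w + 42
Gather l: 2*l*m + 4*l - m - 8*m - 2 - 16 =l*(2*m + 4) - 9*m - 18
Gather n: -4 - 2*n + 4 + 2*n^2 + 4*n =2*n^2 + 2*n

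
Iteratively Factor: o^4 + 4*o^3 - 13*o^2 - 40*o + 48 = (o + 4)*(o^3 - 13*o + 12) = (o - 1)*(o + 4)*(o^2 + o - 12) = (o - 1)*(o + 4)^2*(o - 3)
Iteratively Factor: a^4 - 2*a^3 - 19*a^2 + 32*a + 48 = (a - 4)*(a^3 + 2*a^2 - 11*a - 12) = (a - 4)*(a + 1)*(a^2 + a - 12) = (a - 4)*(a - 3)*(a + 1)*(a + 4)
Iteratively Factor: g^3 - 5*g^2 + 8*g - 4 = (g - 2)*(g^2 - 3*g + 2) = (g - 2)^2*(g - 1)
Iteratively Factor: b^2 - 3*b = (b - 3)*(b)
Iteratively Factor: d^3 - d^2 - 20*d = (d)*(d^2 - d - 20) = d*(d + 4)*(d - 5)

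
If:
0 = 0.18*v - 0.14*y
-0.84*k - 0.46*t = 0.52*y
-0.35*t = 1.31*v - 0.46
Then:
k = 0.975132275132275*y - 0.719727891156463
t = 1.31428571428571 - 2.91111111111111*y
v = 0.777777777777778*y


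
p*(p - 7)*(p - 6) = p^3 - 13*p^2 + 42*p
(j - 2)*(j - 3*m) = j^2 - 3*j*m - 2*j + 6*m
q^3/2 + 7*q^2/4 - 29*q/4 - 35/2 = (q/2 + 1)*(q - 7/2)*(q + 5)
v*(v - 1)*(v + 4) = v^3 + 3*v^2 - 4*v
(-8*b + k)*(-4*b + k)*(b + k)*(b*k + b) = 32*b^4*k + 32*b^4 + 20*b^3*k^2 + 20*b^3*k - 11*b^2*k^3 - 11*b^2*k^2 + b*k^4 + b*k^3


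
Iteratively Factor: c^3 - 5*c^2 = (c)*(c^2 - 5*c) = c^2*(c - 5)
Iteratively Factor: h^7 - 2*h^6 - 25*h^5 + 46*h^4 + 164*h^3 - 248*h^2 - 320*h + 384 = (h - 2)*(h^6 - 25*h^4 - 4*h^3 + 156*h^2 + 64*h - 192) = (h - 4)*(h - 2)*(h^5 + 4*h^4 - 9*h^3 - 40*h^2 - 4*h + 48) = (h - 4)*(h - 2)*(h + 2)*(h^4 + 2*h^3 - 13*h^2 - 14*h + 24) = (h - 4)*(h - 2)*(h + 2)*(h + 4)*(h^3 - 2*h^2 - 5*h + 6) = (h - 4)*(h - 3)*(h - 2)*(h + 2)*(h + 4)*(h^2 + h - 2) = (h - 4)*(h - 3)*(h - 2)*(h + 2)^2*(h + 4)*(h - 1)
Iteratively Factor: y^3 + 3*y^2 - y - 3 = (y + 3)*(y^2 - 1) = (y - 1)*(y + 3)*(y + 1)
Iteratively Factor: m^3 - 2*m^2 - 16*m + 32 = (m - 4)*(m^2 + 2*m - 8) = (m - 4)*(m + 4)*(m - 2)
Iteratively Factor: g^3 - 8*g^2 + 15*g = (g)*(g^2 - 8*g + 15) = g*(g - 3)*(g - 5)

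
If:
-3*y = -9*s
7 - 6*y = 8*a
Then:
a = 7/8 - 3*y/4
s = y/3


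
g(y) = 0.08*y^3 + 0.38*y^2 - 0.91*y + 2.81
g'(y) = 0.24*y^2 + 0.76*y - 0.91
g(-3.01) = 6.81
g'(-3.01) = -1.02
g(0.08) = 2.74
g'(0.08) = -0.85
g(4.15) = 11.30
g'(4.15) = 6.38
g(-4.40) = 7.36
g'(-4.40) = 0.39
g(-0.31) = 3.13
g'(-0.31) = -1.12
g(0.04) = 2.77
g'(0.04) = -0.88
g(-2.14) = 5.71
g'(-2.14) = -1.44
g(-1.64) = 4.97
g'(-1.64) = -1.51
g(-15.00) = -168.04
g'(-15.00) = 41.69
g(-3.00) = 6.80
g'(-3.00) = -1.03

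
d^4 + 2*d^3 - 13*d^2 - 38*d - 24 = (d - 4)*(d + 1)*(d + 2)*(d + 3)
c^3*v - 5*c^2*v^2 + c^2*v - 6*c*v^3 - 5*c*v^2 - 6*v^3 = (c - 6*v)*(c + v)*(c*v + v)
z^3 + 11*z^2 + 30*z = z*(z + 5)*(z + 6)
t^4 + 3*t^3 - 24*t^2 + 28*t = t*(t - 2)^2*(t + 7)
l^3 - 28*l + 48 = (l - 4)*(l - 2)*(l + 6)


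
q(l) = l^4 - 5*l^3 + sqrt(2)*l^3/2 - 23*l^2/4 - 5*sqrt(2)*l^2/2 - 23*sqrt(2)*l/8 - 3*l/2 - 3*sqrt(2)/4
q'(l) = 4*l^3 - 15*l^2 + 3*sqrt(2)*l^2/2 - 23*l/2 - 5*sqrt(2)*l - 23*sqrt(2)/8 - 3/2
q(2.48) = -99.63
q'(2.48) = -69.82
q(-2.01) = 23.80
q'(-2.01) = -52.75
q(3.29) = -155.59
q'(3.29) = -63.62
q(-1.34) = 3.28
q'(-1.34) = -13.43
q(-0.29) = -0.12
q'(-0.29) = -1.36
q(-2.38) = 49.55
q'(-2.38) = -88.24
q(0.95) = -17.59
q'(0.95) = -31.40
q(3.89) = -186.94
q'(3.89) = -37.23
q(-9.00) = 8987.42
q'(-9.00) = -3797.60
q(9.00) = 2628.20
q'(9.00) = 1700.12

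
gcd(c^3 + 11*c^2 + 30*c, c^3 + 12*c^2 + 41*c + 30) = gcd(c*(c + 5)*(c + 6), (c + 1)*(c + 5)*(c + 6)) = c^2 + 11*c + 30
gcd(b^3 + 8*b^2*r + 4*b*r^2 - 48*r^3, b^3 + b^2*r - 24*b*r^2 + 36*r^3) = -b^2 - 4*b*r + 12*r^2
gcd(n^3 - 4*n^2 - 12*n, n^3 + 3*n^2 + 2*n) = n^2 + 2*n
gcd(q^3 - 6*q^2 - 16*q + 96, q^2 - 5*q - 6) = q - 6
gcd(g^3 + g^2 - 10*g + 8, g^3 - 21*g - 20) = g + 4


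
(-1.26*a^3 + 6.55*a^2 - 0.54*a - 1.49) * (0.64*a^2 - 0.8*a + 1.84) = -0.8064*a^5 + 5.2*a^4 - 7.904*a^3 + 11.5304*a^2 + 0.1984*a - 2.7416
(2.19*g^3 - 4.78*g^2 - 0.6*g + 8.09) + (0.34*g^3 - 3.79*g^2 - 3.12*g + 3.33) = 2.53*g^3 - 8.57*g^2 - 3.72*g + 11.42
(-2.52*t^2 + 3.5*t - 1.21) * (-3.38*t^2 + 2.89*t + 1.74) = 8.5176*t^4 - 19.1128*t^3 + 9.82*t^2 + 2.5931*t - 2.1054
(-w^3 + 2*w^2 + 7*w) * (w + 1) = -w^4 + w^3 + 9*w^2 + 7*w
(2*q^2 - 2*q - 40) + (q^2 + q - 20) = 3*q^2 - q - 60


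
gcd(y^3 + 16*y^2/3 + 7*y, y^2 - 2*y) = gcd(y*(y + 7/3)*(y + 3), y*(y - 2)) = y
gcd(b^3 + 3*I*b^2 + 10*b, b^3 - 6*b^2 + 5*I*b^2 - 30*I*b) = b^2 + 5*I*b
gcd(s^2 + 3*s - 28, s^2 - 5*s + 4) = s - 4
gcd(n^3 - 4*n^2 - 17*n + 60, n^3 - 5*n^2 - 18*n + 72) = n^2 + n - 12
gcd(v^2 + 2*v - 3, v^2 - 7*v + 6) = v - 1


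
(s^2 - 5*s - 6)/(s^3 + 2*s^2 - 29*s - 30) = (s - 6)/(s^2 + s - 30)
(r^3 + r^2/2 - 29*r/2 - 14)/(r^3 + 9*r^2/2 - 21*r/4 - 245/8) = 4*(r^2 - 3*r - 4)/(4*r^2 + 4*r - 35)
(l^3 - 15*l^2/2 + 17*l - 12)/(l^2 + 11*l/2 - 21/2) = (l^2 - 6*l + 8)/(l + 7)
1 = 1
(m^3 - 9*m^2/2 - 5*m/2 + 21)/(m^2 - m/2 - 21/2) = (m^2 - m - 6)/(m + 3)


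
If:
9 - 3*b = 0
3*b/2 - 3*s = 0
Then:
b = 3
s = 3/2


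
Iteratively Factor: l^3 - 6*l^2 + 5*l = (l)*(l^2 - 6*l + 5) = l*(l - 1)*(l - 5)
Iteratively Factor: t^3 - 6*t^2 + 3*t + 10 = (t + 1)*(t^2 - 7*t + 10) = (t - 2)*(t + 1)*(t - 5)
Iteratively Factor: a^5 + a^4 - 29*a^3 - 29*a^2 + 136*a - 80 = (a + 4)*(a^4 - 3*a^3 - 17*a^2 + 39*a - 20) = (a + 4)^2*(a^3 - 7*a^2 + 11*a - 5) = (a - 1)*(a + 4)^2*(a^2 - 6*a + 5) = (a - 5)*(a - 1)*(a + 4)^2*(a - 1)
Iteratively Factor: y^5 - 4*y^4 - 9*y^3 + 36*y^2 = (y)*(y^4 - 4*y^3 - 9*y^2 + 36*y) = y^2*(y^3 - 4*y^2 - 9*y + 36) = y^2*(y - 3)*(y^2 - y - 12) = y^2*(y - 3)*(y + 3)*(y - 4)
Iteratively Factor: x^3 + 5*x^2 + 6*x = (x + 3)*(x^2 + 2*x) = x*(x + 3)*(x + 2)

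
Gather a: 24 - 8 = 16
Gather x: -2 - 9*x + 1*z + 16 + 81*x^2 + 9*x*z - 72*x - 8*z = 81*x^2 + x*(9*z - 81) - 7*z + 14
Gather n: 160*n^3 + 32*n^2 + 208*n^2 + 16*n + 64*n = 160*n^3 + 240*n^2 + 80*n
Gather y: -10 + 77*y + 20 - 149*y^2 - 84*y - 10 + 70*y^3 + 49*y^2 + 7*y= 70*y^3 - 100*y^2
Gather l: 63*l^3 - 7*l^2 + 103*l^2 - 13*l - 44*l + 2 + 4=63*l^3 + 96*l^2 - 57*l + 6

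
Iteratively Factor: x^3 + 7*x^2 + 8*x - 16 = (x - 1)*(x^2 + 8*x + 16) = (x - 1)*(x + 4)*(x + 4)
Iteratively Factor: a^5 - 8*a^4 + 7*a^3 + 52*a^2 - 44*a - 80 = (a - 4)*(a^4 - 4*a^3 - 9*a^2 + 16*a + 20) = (a - 4)*(a + 2)*(a^3 - 6*a^2 + 3*a + 10) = (a - 5)*(a - 4)*(a + 2)*(a^2 - a - 2) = (a - 5)*(a - 4)*(a - 2)*(a + 2)*(a + 1)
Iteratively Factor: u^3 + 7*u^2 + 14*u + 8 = (u + 2)*(u^2 + 5*u + 4) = (u + 2)*(u + 4)*(u + 1)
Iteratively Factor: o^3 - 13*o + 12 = (o - 1)*(o^2 + o - 12) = (o - 1)*(o + 4)*(o - 3)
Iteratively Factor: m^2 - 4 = (m - 2)*(m + 2)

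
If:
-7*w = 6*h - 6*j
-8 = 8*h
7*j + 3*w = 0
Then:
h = -1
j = -18/67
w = 42/67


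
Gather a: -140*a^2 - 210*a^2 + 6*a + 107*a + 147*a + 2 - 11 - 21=-350*a^2 + 260*a - 30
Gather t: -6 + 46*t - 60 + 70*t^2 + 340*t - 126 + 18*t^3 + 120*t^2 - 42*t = 18*t^3 + 190*t^2 + 344*t - 192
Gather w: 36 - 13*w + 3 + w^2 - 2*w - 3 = w^2 - 15*w + 36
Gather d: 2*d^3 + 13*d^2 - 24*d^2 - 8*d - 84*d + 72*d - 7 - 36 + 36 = 2*d^3 - 11*d^2 - 20*d - 7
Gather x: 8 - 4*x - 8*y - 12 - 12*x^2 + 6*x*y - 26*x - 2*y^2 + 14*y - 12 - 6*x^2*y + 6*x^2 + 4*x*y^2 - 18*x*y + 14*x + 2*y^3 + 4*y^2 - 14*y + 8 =x^2*(-6*y - 6) + x*(4*y^2 - 12*y - 16) + 2*y^3 + 2*y^2 - 8*y - 8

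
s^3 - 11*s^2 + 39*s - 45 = (s - 5)*(s - 3)^2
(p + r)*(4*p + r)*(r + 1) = 4*p^2*r + 4*p^2 + 5*p*r^2 + 5*p*r + r^3 + r^2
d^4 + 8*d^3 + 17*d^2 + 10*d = d*(d + 1)*(d + 2)*(d + 5)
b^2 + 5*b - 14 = (b - 2)*(b + 7)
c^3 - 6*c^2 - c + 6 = (c - 6)*(c - 1)*(c + 1)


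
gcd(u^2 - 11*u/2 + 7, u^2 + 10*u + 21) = 1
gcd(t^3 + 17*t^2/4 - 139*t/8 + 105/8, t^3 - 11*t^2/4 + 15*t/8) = t^2 - 11*t/4 + 15/8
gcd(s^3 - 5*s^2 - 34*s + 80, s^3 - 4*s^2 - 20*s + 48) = s - 2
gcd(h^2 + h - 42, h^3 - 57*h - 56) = h + 7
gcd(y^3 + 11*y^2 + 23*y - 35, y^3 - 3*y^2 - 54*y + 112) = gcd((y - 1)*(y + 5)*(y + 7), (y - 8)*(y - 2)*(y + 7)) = y + 7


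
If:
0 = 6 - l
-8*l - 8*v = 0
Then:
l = 6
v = -6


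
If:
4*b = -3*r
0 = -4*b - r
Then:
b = 0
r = 0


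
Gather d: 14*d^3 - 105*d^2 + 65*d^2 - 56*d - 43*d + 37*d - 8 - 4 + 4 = 14*d^3 - 40*d^2 - 62*d - 8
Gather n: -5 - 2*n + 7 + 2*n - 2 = 0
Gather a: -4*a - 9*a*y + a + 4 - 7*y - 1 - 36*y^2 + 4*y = a*(-9*y - 3) - 36*y^2 - 3*y + 3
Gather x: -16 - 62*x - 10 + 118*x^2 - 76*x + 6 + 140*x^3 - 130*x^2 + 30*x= 140*x^3 - 12*x^2 - 108*x - 20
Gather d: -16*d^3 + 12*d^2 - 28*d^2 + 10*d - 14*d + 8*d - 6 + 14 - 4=-16*d^3 - 16*d^2 + 4*d + 4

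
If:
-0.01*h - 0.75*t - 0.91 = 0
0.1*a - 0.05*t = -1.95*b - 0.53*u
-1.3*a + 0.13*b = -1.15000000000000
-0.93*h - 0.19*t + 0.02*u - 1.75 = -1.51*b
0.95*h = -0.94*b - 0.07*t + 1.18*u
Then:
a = 0.90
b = 0.19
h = -1.34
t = -1.20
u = -1.00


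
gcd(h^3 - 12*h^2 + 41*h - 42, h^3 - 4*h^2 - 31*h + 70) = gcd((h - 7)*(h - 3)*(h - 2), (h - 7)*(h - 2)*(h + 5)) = h^2 - 9*h + 14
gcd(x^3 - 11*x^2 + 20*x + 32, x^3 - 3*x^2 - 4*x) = x^2 - 3*x - 4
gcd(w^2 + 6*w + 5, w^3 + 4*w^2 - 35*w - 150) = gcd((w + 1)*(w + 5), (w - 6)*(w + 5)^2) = w + 5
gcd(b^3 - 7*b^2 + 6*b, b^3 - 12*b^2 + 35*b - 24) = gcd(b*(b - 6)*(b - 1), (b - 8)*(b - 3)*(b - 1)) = b - 1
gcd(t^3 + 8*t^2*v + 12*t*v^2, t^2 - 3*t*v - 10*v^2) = t + 2*v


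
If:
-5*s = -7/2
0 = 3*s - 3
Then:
No Solution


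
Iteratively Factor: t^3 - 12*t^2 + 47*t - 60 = (t - 4)*(t^2 - 8*t + 15) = (t - 4)*(t - 3)*(t - 5)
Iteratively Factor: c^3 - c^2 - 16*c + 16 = (c - 1)*(c^2 - 16) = (c - 4)*(c - 1)*(c + 4)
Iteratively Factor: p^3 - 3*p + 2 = (p + 2)*(p^2 - 2*p + 1) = (p - 1)*(p + 2)*(p - 1)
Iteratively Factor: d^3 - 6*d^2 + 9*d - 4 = (d - 1)*(d^2 - 5*d + 4) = (d - 4)*(d - 1)*(d - 1)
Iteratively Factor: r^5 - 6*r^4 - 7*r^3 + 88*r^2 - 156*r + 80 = (r - 2)*(r^4 - 4*r^3 - 15*r^2 + 58*r - 40) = (r - 5)*(r - 2)*(r^3 + r^2 - 10*r + 8) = (r - 5)*(r - 2)*(r - 1)*(r^2 + 2*r - 8) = (r - 5)*(r - 2)^2*(r - 1)*(r + 4)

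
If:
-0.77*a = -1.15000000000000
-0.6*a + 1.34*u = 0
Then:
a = 1.49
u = 0.67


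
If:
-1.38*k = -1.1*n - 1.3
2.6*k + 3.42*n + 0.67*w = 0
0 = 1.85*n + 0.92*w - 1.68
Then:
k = 0.24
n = -0.89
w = 3.61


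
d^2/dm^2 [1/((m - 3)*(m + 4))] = 2*((m - 3)^2 + (m - 3)*(m + 4) + (m + 4)^2)/((m - 3)^3*(m + 4)^3)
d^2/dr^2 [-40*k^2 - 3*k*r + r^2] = 2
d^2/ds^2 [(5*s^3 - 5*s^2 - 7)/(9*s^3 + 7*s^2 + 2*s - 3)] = 4*(-360*s^6 - 135*s^5 - 1161*s^4 - 2139*s^3 - 906*s^2 - 363*s - 110)/(729*s^9 + 1701*s^8 + 1809*s^7 + 370*s^6 - 732*s^5 - 681*s^4 - s^3 + 153*s^2 + 54*s - 27)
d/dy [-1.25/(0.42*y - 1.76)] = 0.525/(0.42*y - 1.76)^2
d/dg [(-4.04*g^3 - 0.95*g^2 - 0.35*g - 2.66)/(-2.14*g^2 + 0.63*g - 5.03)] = (8.64560000000001*g^4 - 5.0904*g^3 + 59.6161*g^2 - 1.8278*g + 3.4363)/(4.5796*g^4 - 2.6964*g^3 + 21.9253*g^2 - 6.3378*g + 25.3009)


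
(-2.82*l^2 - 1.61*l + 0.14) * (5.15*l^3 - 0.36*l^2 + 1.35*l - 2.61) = -14.523*l^5 - 7.2763*l^4 - 2.5064*l^3 + 5.1363*l^2 + 4.3911*l - 0.3654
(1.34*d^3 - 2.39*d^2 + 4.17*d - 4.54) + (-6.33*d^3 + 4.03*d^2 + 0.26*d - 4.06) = -4.99*d^3 + 1.64*d^2 + 4.43*d - 8.6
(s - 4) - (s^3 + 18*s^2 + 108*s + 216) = -s^3 - 18*s^2 - 107*s - 220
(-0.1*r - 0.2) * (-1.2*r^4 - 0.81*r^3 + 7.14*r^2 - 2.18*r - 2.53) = 0.12*r^5 + 0.321*r^4 - 0.552*r^3 - 1.21*r^2 + 0.689*r + 0.506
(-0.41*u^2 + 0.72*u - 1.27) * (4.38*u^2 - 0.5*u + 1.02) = -1.7958*u^4 + 3.3586*u^3 - 6.3408*u^2 + 1.3694*u - 1.2954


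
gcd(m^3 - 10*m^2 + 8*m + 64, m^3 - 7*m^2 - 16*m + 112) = m - 4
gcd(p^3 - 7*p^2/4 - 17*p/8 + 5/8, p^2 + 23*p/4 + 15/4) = 1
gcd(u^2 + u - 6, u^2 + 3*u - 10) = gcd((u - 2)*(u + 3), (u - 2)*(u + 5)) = u - 2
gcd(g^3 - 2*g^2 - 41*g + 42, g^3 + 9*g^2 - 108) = g + 6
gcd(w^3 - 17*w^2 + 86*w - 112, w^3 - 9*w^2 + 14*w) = w^2 - 9*w + 14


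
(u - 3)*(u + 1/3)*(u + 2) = u^3 - 2*u^2/3 - 19*u/3 - 2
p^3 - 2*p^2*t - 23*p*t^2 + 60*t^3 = (p - 4*t)*(p - 3*t)*(p + 5*t)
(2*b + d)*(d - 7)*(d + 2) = 2*b*d^2 - 10*b*d - 28*b + d^3 - 5*d^2 - 14*d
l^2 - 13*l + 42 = (l - 7)*(l - 6)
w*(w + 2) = w^2 + 2*w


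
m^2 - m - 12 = (m - 4)*(m + 3)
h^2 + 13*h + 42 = (h + 6)*(h + 7)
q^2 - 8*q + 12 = (q - 6)*(q - 2)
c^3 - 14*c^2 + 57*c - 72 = (c - 8)*(c - 3)^2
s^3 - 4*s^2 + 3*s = s*(s - 3)*(s - 1)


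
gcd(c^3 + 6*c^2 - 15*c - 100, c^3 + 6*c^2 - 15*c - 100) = c^3 + 6*c^2 - 15*c - 100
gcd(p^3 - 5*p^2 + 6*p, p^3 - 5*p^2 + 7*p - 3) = p - 3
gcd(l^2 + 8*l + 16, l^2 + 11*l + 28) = l + 4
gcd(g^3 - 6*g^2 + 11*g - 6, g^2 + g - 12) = g - 3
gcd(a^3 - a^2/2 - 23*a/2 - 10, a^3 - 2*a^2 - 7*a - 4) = a^2 - 3*a - 4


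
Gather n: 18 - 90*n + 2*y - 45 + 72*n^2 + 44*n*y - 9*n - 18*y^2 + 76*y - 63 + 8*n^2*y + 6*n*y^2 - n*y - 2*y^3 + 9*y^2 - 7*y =n^2*(8*y + 72) + n*(6*y^2 + 43*y - 99) - 2*y^3 - 9*y^2 + 71*y - 90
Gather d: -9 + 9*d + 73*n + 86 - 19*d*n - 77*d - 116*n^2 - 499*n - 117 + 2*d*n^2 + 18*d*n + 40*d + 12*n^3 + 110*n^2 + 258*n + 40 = d*(2*n^2 - n - 28) + 12*n^3 - 6*n^2 - 168*n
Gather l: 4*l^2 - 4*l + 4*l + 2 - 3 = 4*l^2 - 1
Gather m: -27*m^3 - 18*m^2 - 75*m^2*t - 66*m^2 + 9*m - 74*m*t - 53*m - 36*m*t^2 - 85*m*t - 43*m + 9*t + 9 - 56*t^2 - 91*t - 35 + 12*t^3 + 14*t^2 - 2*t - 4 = -27*m^3 + m^2*(-75*t - 84) + m*(-36*t^2 - 159*t - 87) + 12*t^3 - 42*t^2 - 84*t - 30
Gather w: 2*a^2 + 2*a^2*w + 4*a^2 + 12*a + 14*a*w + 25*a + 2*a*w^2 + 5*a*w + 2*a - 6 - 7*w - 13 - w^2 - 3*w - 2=6*a^2 + 39*a + w^2*(2*a - 1) + w*(2*a^2 + 19*a - 10) - 21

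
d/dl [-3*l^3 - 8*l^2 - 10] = l*(-9*l - 16)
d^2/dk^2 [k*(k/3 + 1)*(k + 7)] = 2*k + 20/3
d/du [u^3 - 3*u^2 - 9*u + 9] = 3*u^2 - 6*u - 9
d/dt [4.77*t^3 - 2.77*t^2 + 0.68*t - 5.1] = 14.31*t^2 - 5.54*t + 0.68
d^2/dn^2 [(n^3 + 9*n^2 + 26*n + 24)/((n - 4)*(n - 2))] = 24*(9*n^3 - 24*n^2 - 72*n + 208)/(n^6 - 18*n^5 + 132*n^4 - 504*n^3 + 1056*n^2 - 1152*n + 512)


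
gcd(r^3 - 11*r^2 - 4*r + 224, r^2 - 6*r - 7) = r - 7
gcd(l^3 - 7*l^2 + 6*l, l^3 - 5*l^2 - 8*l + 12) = l^2 - 7*l + 6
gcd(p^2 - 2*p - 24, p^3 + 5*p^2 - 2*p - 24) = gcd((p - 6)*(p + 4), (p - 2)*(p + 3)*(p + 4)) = p + 4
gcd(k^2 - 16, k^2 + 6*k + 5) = 1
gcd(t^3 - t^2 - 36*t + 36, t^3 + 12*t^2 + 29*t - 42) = t^2 + 5*t - 6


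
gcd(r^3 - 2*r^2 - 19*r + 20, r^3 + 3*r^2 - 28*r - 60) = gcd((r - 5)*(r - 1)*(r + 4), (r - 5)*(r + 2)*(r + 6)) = r - 5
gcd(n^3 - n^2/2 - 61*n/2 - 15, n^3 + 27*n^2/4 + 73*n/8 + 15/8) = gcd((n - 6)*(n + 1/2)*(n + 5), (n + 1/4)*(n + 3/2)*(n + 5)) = n + 5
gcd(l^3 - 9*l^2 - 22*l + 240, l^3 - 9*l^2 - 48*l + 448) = l - 8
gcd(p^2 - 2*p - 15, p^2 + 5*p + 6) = p + 3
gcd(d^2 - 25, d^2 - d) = 1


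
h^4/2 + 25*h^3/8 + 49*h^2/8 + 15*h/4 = h*(h/2 + 1)*(h + 5/4)*(h + 3)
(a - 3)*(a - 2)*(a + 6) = a^3 + a^2 - 24*a + 36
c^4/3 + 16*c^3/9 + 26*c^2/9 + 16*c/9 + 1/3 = (c/3 + 1)*(c + 1/3)*(c + 1)^2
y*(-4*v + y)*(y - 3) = -4*v*y^2 + 12*v*y + y^3 - 3*y^2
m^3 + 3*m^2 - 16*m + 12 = (m - 2)*(m - 1)*(m + 6)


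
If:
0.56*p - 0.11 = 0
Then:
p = 0.20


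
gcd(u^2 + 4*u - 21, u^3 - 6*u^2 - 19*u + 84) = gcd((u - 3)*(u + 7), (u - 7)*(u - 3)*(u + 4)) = u - 3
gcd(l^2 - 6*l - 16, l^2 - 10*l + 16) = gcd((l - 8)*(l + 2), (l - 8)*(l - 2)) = l - 8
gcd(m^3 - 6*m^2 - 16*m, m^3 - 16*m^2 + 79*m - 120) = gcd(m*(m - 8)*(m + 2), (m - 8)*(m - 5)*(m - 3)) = m - 8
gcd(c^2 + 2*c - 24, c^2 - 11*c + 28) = c - 4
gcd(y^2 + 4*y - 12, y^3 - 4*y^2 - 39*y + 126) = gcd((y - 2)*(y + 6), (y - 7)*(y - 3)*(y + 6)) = y + 6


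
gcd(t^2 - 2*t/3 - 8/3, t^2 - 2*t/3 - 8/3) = t^2 - 2*t/3 - 8/3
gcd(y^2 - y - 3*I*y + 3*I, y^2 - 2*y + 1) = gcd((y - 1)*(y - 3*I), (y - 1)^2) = y - 1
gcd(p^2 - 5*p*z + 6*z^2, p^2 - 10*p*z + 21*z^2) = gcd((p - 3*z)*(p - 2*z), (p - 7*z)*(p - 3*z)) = -p + 3*z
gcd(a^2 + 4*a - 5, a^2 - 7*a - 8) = 1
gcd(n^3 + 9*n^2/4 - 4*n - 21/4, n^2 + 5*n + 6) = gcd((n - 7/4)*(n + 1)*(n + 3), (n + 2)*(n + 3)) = n + 3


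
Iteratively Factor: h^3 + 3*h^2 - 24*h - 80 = (h + 4)*(h^2 - h - 20) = (h - 5)*(h + 4)*(h + 4)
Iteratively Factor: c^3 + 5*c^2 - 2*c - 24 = (c + 4)*(c^2 + c - 6) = (c + 3)*(c + 4)*(c - 2)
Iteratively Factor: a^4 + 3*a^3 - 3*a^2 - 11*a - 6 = (a + 3)*(a^3 - 3*a - 2) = (a - 2)*(a + 3)*(a^2 + 2*a + 1) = (a - 2)*(a + 1)*(a + 3)*(a + 1)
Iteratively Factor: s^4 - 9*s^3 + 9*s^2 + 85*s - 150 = (s - 5)*(s^3 - 4*s^2 - 11*s + 30) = (s - 5)^2*(s^2 + s - 6) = (s - 5)^2*(s + 3)*(s - 2)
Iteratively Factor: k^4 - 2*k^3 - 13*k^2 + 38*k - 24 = (k - 3)*(k^3 + k^2 - 10*k + 8) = (k - 3)*(k - 1)*(k^2 + 2*k - 8) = (k - 3)*(k - 1)*(k + 4)*(k - 2)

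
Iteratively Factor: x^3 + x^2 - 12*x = (x)*(x^2 + x - 12) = x*(x + 4)*(x - 3)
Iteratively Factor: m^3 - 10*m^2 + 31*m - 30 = (m - 2)*(m^2 - 8*m + 15) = (m - 3)*(m - 2)*(m - 5)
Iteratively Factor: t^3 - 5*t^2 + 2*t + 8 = (t + 1)*(t^2 - 6*t + 8) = (t - 2)*(t + 1)*(t - 4)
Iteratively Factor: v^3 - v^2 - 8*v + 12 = (v + 3)*(v^2 - 4*v + 4) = (v - 2)*(v + 3)*(v - 2)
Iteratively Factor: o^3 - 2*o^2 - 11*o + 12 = (o + 3)*(o^2 - 5*o + 4) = (o - 4)*(o + 3)*(o - 1)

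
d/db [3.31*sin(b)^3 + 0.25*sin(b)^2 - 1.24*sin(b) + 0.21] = (9.93*sin(b)^2 + 0.5*sin(b) - 1.24)*cos(b)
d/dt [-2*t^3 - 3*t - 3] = -6*t^2 - 3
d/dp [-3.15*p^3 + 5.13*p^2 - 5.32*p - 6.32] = -9.45*p^2 + 10.26*p - 5.32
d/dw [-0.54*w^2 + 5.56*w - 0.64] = 5.56 - 1.08*w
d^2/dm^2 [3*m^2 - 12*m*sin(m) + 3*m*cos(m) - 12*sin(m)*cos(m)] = 12*m*sin(m) - 3*m*cos(m) - 6*sin(m) + 24*sin(2*m) - 24*cos(m) + 6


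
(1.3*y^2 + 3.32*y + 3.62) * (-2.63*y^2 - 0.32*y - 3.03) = -3.419*y^4 - 9.1476*y^3 - 14.522*y^2 - 11.218*y - 10.9686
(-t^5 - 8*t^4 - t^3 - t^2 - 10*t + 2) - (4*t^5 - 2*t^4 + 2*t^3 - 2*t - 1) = -5*t^5 - 6*t^4 - 3*t^3 - t^2 - 8*t + 3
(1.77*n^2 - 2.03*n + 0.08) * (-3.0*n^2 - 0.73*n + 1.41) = -5.31*n^4 + 4.7979*n^3 + 3.7376*n^2 - 2.9207*n + 0.1128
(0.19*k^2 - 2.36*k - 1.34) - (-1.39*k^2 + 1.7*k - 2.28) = 1.58*k^2 - 4.06*k + 0.94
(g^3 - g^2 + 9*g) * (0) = 0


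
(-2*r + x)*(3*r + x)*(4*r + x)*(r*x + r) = -24*r^4*x - 24*r^4 - 2*r^3*x^2 - 2*r^3*x + 5*r^2*x^3 + 5*r^2*x^2 + r*x^4 + r*x^3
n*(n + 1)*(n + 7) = n^3 + 8*n^2 + 7*n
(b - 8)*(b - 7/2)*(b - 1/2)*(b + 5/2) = b^4 - 19*b^3/2 + 15*b^2/4 + 563*b/8 - 35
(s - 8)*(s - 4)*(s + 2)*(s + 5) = s^4 - 5*s^3 - 42*s^2 + 104*s + 320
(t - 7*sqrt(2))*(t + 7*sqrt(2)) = t^2 - 98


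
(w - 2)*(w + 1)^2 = w^3 - 3*w - 2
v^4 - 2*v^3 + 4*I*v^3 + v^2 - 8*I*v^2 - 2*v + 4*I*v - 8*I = (v - 2)*(v - I)*(v + I)*(v + 4*I)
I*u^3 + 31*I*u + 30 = (u - 5*I)*(u + 6*I)*(I*u + 1)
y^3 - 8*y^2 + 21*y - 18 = (y - 3)^2*(y - 2)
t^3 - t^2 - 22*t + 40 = (t - 4)*(t - 2)*(t + 5)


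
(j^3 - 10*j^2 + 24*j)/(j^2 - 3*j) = (j^2 - 10*j + 24)/(j - 3)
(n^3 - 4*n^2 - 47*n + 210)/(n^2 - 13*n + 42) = (n^2 + 2*n - 35)/(n - 7)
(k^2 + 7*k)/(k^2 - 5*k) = (k + 7)/(k - 5)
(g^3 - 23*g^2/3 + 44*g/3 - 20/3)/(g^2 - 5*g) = g - 8/3 + 4/(3*g)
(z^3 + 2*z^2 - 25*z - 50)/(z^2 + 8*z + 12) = (z^2 - 25)/(z + 6)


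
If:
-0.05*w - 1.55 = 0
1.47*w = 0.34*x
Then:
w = -31.00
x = -134.03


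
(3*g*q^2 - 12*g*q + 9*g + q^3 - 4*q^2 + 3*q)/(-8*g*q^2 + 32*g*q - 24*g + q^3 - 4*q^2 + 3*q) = (3*g + q)/(-8*g + q)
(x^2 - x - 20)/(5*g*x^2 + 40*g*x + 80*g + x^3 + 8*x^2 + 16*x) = (x - 5)/(5*g*x + 20*g + x^2 + 4*x)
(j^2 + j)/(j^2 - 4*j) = (j + 1)/(j - 4)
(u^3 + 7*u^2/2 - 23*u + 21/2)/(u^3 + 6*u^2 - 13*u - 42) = (u - 1/2)/(u + 2)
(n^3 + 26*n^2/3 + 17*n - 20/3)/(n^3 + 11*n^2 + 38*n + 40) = (n - 1/3)/(n + 2)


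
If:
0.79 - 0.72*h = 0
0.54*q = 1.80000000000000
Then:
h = 1.10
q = 3.33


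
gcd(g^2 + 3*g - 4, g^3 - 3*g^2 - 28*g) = g + 4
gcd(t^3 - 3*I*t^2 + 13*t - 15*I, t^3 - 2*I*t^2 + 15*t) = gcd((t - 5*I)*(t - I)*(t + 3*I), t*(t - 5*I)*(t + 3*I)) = t^2 - 2*I*t + 15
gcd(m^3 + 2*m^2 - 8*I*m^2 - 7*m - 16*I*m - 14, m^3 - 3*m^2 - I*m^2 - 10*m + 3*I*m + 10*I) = m^2 + m*(2 - I) - 2*I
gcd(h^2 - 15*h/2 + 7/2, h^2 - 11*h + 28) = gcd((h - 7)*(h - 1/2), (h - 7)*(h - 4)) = h - 7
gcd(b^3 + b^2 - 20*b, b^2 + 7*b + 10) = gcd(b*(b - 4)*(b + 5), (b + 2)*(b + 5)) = b + 5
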